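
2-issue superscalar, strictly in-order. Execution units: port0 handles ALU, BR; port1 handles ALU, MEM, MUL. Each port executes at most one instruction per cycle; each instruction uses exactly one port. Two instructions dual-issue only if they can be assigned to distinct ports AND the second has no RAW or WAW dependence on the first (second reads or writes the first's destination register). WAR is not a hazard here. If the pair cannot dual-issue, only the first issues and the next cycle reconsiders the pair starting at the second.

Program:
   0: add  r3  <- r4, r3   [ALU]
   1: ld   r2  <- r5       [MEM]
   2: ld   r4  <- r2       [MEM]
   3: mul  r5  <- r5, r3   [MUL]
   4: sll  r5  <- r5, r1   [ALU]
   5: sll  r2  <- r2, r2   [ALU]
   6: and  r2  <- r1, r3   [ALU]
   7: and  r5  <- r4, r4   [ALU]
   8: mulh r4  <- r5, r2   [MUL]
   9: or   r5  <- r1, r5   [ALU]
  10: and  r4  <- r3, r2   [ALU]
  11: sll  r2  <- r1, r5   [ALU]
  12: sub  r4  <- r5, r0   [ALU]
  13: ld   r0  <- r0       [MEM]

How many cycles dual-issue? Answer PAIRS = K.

PAIRS = 6

#0 head=0: add.ALU;ld.MEM i0&i1 2-wide
#1 head=2: ld.MEM i2 no-port MEM/MUL
#2 head=3: mul.MUL i3 RAW+WAW r5
#3 head=4: sll.ALU;sll.ALU i4&i5 2-wide
#4 head=6: and.ALU;and.ALU i6&i7 2-wide
#5 head=8: mulh.MUL;or.ALU i8&i9 2-wide
#6 head=10: and.ALU;sll.ALU i10&i11 2-wide
#7 head=12: sub.ALU;ld.MEM i12&i13 2-wide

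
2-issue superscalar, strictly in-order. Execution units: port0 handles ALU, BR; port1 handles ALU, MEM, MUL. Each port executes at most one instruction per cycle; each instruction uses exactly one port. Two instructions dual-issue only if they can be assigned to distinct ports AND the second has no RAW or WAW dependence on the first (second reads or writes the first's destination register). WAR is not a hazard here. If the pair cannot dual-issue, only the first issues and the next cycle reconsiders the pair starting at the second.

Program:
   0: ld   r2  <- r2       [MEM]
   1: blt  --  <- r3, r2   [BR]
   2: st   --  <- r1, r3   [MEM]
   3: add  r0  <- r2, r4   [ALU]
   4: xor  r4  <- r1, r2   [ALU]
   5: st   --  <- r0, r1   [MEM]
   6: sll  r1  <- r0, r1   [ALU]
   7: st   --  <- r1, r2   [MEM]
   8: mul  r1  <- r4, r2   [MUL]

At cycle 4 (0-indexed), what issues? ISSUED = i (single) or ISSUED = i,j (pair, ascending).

ISSUED = 7

#0 head=0: ld i0 RAW r2
#1 head=1: blt+st i1&i2 2-wide
#2 head=3: add+xor i3&i4 2-wide
#3 head=5: st+sll i5&i6 2-wide
#4 head=7: st i7 no-port MEM/MUL
#5 head=8: mul i8 tail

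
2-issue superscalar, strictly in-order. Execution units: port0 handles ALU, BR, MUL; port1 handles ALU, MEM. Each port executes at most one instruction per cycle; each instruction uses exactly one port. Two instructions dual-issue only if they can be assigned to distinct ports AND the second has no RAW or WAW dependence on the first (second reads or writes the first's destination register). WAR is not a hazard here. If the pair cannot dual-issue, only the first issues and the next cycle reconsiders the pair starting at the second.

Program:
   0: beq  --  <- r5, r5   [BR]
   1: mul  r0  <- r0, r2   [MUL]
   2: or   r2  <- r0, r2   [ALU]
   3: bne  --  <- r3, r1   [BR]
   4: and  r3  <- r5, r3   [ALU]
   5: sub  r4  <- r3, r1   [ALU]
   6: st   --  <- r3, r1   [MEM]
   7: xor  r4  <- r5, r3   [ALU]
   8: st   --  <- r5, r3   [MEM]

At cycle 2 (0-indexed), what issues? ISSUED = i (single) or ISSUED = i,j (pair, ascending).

0. beq.BR @i0  | no-port BR/MUL
1. mul.MUL @i1  | RAW r0
2. or.ALU;bne.BR @i2,i3  | pair
3. and.ALU @i4  | RAW r3
4. sub.ALU;st.MEM @i5,i6  | pair
5. xor.ALU;st.MEM @i7,i8  | pair

ISSUED = 2,3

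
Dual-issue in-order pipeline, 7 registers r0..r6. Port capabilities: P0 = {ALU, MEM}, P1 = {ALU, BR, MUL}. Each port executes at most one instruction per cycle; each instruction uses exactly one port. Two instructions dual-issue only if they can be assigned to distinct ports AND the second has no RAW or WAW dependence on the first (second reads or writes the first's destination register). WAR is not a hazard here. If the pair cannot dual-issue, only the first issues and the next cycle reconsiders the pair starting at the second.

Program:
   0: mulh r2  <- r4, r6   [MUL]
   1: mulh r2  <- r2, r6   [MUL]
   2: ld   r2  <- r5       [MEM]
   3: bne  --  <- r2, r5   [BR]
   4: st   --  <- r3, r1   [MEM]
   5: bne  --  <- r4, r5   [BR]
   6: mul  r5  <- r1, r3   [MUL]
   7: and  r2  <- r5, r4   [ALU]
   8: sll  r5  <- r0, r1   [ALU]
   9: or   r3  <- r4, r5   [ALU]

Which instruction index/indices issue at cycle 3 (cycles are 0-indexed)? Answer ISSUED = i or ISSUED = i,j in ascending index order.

[0] i0  mulh  -- no-port MUL/MUL
[1] i1  mulh  -- WAW r2
[2] i2  ld  -- RAW r2
[3] i3,i4  bne+st  -- dual
[4] i5  bne  -- no-port BR/MUL
[5] i6  mul  -- RAW r5
[6] i7,i8  and+sll  -- dual
[7] i9  or  -- tail

ISSUED = 3,4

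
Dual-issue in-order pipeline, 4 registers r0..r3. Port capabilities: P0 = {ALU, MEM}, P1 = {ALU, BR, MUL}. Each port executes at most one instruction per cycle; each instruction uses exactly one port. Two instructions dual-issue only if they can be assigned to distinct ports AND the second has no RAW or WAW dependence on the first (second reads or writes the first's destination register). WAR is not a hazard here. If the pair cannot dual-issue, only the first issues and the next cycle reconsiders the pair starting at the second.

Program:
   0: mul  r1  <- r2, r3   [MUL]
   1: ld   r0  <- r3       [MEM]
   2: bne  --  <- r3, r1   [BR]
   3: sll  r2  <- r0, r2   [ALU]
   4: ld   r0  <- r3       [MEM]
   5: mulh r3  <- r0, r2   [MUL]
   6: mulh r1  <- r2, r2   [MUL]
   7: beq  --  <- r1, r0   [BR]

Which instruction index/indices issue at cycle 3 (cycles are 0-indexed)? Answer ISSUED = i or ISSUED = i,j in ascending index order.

ISSUED = 5

  cy0 -> i0+i1 (mul;ld) dual
  cy1 -> i2+i3 (bne;sll) dual
  cy2 -> i4 (ld) RAW r0
  cy3 -> i5 (mulh) no-port MUL/MUL
  cy4 -> i6 (mulh) no-port MUL/BR
  cy5 -> i7 (beq) tail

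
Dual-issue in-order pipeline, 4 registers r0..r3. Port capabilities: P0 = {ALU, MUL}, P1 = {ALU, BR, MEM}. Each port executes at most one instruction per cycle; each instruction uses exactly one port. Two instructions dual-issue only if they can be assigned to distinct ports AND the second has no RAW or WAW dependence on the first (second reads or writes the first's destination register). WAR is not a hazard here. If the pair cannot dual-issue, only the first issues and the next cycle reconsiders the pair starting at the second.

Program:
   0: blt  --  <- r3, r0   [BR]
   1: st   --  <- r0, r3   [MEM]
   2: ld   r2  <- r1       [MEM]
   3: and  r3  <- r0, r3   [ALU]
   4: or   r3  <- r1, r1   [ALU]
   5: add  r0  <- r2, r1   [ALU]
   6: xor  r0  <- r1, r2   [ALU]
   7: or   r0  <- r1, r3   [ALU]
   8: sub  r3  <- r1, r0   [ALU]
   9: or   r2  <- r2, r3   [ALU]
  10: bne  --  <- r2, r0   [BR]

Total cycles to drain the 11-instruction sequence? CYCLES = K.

0. blt @i0  | no-port BR/MEM
1. st @i1  | no-port MEM/MEM
2. ld/and @i2/i3  | dual
3. or/add @i4/i5  | dual
4. xor @i6  | WAW r0
5. or @i7  | RAW r0
6. sub @i8  | RAW r3
7. or @i9  | RAW r2
8. bne @i10  | tail

CYCLES = 9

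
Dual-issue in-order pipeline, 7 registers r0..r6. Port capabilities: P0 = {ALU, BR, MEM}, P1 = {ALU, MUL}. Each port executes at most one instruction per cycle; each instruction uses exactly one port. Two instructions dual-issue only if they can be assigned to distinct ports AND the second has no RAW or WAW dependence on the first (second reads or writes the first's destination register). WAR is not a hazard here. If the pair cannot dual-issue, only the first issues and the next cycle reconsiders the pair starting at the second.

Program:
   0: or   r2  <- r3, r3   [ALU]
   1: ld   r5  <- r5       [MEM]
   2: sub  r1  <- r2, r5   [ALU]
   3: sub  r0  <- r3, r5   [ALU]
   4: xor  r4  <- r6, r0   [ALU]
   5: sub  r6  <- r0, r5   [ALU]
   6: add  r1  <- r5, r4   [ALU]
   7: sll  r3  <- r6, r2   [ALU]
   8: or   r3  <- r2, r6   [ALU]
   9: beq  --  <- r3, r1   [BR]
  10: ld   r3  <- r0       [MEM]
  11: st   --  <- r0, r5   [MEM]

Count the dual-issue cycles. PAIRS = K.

PAIRS = 4

c0: i0+i1 or.ALU ld.MEM  2-wide
c1: i2+i3 sub.ALU sub.ALU  2-wide
c2: i4+i5 xor.ALU sub.ALU  2-wide
c3: i6+i7 add.ALU sll.ALU  2-wide
c4: i8 or.ALU  RAW r3
c5: i9 beq.BR  no-port BR/MEM
c6: i10 ld.MEM  no-port MEM/MEM
c7: i11 st.MEM  tail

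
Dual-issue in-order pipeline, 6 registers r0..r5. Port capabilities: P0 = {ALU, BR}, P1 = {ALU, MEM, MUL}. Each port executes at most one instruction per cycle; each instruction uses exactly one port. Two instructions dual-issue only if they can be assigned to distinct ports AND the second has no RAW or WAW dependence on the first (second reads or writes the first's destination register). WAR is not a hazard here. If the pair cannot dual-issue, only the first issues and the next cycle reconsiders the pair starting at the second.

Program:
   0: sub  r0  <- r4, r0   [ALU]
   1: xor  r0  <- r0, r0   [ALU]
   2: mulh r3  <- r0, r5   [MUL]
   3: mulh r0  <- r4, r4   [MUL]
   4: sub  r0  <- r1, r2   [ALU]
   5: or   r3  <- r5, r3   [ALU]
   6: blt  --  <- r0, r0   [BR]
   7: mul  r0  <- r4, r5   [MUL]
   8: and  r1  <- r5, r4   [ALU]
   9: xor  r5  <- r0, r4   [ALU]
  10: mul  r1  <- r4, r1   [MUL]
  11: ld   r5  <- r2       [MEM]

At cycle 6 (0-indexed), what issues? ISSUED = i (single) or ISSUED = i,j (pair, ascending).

ISSUED = 8,9

  cy0 -> i0 (sub.ALU) RAW+WAW r0
  cy1 -> i1 (xor.ALU) RAW r0
  cy2 -> i2 (mulh.MUL) no-port MUL/MUL
  cy3 -> i3 (mulh.MUL) WAW r0
  cy4 -> i4/i5 (sub.ALU or.ALU) dual
  cy5 -> i6/i7 (blt.BR mul.MUL) dual
  cy6 -> i8/i9 (and.ALU xor.ALU) dual
  cy7 -> i10 (mul.MUL) no-port MUL/MEM
  cy8 -> i11 (ld.MEM) tail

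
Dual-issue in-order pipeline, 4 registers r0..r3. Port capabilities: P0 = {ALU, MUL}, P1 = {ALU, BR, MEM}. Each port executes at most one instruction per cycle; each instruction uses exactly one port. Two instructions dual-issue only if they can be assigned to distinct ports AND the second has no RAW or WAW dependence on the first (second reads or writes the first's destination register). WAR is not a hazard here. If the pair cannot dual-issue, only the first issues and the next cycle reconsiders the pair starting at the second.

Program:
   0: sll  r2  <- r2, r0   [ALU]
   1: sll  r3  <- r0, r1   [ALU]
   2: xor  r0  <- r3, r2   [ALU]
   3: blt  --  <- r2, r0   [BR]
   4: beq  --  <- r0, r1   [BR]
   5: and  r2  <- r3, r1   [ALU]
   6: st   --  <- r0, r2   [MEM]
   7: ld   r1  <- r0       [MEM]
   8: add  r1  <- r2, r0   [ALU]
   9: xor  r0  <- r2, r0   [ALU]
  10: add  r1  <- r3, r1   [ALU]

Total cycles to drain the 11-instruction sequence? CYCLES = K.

c0: i0+i1 sll+sll  dual
c1: i2 xor  RAW r0
c2: i3 blt  no-port BR/BR
c3: i4+i5 beq+and  dual
c4: i6 st  no-port MEM/MEM
c5: i7 ld  WAW r1
c6: i8+i9 add+xor  dual
c7: i10 add  tail

CYCLES = 8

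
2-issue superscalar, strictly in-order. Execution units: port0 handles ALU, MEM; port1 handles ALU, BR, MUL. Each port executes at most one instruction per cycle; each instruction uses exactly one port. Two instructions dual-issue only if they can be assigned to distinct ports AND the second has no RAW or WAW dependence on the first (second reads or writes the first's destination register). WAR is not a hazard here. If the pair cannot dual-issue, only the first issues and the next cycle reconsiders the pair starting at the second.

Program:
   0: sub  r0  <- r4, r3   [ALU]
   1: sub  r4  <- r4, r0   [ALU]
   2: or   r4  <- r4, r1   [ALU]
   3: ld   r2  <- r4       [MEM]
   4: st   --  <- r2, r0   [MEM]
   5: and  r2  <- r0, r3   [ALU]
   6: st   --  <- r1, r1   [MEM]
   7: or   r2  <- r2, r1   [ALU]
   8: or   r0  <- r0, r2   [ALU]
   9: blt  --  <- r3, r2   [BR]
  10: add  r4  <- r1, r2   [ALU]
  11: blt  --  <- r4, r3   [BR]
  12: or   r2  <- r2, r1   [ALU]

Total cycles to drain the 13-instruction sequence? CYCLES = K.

c0: i0 sub.ALU  RAW r0
c1: i1 sub.ALU  RAW+WAW r4
c2: i2 or.ALU  RAW r4
c3: i3 ld.MEM  no-port MEM/MEM
c4: i4&i5 st.MEM+and.ALU  dual
c5: i6&i7 st.MEM+or.ALU  dual
c6: i8&i9 or.ALU+blt.BR  dual
c7: i10 add.ALU  RAW r4
c8: i11&i12 blt.BR+or.ALU  dual

CYCLES = 9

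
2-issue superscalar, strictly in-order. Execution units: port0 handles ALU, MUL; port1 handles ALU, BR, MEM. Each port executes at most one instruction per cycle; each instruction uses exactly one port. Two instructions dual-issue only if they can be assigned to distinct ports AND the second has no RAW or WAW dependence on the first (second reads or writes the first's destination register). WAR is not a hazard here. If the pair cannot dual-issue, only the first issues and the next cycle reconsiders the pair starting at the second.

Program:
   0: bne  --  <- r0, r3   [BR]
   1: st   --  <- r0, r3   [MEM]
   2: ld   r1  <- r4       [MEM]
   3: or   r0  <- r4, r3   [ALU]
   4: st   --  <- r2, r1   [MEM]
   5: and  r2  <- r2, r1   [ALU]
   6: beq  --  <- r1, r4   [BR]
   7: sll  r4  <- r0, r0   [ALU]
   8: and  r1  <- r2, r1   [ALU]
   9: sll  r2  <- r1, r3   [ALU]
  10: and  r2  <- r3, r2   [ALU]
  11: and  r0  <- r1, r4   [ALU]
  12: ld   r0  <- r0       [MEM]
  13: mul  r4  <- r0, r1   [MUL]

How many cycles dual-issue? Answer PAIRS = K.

  cy0 -> i0 (bne) no-port BR/MEM
  cy1 -> i1 (st) no-port MEM/MEM
  cy2 -> i2/i3 (ld+or) 2-wide
  cy3 -> i4/i5 (st+and) 2-wide
  cy4 -> i6/i7 (beq+sll) 2-wide
  cy5 -> i8 (and) RAW r1
  cy6 -> i9 (sll) RAW+WAW r2
  cy7 -> i10/i11 (and+and) 2-wide
  cy8 -> i12 (ld) RAW r0
  cy9 -> i13 (mul) tail

PAIRS = 4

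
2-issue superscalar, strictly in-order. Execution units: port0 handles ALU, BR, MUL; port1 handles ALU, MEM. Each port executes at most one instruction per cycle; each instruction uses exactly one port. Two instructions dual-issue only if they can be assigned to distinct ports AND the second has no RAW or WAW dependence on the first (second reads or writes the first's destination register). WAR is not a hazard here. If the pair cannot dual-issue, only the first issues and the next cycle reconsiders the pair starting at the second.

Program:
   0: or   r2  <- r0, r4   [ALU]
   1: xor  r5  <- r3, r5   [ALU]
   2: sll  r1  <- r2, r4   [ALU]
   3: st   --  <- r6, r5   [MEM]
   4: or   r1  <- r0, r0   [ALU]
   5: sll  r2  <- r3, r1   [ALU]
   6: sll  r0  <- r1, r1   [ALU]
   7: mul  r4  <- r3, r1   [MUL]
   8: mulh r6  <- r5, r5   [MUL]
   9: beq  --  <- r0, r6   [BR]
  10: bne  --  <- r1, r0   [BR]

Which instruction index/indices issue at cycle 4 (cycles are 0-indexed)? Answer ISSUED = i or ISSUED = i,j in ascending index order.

ISSUED = 7

c0: i0,i1 or/xor  dual
c1: i2,i3 sll/st  dual
c2: i4 or  RAW r1
c3: i5,i6 sll/sll  dual
c4: i7 mul  no-port MUL/MUL
c5: i8 mulh  no-port MUL/BR
c6: i9 beq  no-port BR/BR
c7: i10 bne  tail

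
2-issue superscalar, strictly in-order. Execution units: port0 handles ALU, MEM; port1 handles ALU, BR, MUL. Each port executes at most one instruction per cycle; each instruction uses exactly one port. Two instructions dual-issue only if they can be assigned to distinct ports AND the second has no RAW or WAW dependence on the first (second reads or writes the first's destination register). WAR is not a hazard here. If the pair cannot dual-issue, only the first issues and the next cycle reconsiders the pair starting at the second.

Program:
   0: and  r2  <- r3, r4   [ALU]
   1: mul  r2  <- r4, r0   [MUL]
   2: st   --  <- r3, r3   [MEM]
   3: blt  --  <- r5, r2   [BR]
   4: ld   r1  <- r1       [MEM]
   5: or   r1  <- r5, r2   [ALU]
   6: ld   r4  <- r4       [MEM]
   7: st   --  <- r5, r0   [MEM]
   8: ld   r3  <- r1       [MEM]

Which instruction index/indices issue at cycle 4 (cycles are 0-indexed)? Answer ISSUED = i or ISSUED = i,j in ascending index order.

ISSUED = 7

  cy0 -> i0 (and.ALU) WAW r2
  cy1 -> i1+i2 (mul.MUL;st.MEM) dual
  cy2 -> i3+i4 (blt.BR;ld.MEM) dual
  cy3 -> i5+i6 (or.ALU;ld.MEM) dual
  cy4 -> i7 (st.MEM) no-port MEM/MEM
  cy5 -> i8 (ld.MEM) tail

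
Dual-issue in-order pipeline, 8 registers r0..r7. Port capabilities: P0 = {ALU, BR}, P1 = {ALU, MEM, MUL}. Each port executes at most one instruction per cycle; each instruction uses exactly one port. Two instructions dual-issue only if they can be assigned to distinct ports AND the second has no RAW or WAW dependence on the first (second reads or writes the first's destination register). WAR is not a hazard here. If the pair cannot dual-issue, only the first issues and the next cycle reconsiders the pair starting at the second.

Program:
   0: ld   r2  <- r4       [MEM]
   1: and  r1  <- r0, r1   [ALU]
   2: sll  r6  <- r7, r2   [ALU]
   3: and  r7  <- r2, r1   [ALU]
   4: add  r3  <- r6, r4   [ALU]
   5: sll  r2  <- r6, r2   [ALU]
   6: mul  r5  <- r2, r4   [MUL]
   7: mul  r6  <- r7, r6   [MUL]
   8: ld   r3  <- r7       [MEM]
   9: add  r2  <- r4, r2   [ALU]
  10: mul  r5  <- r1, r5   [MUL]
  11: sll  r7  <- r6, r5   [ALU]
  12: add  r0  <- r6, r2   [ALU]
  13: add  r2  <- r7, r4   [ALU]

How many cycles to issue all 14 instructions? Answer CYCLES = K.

  cy0 -> i0+i1 (ld;and) 2-wide
  cy1 -> i2+i3 (sll;and) 2-wide
  cy2 -> i4+i5 (add;sll) 2-wide
  cy3 -> i6 (mul) no-port MUL/MUL
  cy4 -> i7 (mul) no-port MUL/MEM
  cy5 -> i8+i9 (ld;add) 2-wide
  cy6 -> i10 (mul) RAW r5
  cy7 -> i11+i12 (sll;add) 2-wide
  cy8 -> i13 (add) tail

CYCLES = 9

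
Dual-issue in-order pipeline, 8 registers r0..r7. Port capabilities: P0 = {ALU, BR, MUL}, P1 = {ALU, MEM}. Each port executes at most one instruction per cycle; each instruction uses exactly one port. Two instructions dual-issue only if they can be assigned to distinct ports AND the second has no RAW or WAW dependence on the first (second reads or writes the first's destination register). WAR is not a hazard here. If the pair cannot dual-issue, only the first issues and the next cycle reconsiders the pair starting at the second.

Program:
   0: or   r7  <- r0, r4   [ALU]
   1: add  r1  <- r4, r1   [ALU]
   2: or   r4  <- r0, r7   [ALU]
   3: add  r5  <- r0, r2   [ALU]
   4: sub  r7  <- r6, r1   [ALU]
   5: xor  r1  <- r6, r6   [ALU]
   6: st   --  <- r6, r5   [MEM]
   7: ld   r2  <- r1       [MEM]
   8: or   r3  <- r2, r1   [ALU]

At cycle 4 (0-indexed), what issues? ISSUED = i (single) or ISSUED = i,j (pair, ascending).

ISSUED = 7

#0 head=0: or/add i0+i1 2-wide
#1 head=2: or/add i2+i3 2-wide
#2 head=4: sub/xor i4+i5 2-wide
#3 head=6: st i6 no-port MEM/MEM
#4 head=7: ld i7 RAW r2
#5 head=8: or i8 tail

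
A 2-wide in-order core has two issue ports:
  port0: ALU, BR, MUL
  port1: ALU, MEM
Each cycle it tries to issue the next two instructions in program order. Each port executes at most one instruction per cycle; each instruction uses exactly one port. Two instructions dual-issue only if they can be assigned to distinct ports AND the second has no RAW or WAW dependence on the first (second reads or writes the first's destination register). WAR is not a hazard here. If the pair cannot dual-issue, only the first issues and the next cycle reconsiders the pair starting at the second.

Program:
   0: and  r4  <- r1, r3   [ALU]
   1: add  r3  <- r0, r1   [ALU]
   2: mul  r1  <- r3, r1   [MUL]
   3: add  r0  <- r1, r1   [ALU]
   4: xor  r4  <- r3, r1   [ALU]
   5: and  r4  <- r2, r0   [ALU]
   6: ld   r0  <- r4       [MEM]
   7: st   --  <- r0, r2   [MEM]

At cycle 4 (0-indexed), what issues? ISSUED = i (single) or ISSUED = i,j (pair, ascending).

[0] i0&i1  and.ALU;add.ALU  -- pair
[1] i2  mul.MUL  -- RAW r1
[2] i3&i4  add.ALU;xor.ALU  -- pair
[3] i5  and.ALU  -- RAW r4
[4] i6  ld.MEM  -- no-port MEM/MEM
[5] i7  st.MEM  -- tail

ISSUED = 6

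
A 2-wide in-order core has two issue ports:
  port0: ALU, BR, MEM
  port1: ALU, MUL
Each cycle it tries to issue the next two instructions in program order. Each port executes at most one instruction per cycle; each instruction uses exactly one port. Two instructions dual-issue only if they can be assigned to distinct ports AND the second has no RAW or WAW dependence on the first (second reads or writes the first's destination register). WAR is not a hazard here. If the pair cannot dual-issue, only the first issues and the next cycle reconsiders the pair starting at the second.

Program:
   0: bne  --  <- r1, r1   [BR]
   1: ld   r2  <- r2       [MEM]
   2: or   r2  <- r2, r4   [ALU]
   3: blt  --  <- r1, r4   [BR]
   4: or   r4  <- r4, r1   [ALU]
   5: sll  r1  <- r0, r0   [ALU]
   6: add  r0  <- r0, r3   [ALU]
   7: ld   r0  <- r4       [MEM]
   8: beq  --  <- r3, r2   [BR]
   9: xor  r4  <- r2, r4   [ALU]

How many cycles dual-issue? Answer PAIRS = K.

  cy0 -> i0 (bne) no-port BR/MEM
  cy1 -> i1 (ld) RAW+WAW r2
  cy2 -> i2,i3 (or/blt) pair
  cy3 -> i4,i5 (or/sll) pair
  cy4 -> i6 (add) WAW r0
  cy5 -> i7 (ld) no-port MEM/BR
  cy6 -> i8,i9 (beq/xor) pair

PAIRS = 3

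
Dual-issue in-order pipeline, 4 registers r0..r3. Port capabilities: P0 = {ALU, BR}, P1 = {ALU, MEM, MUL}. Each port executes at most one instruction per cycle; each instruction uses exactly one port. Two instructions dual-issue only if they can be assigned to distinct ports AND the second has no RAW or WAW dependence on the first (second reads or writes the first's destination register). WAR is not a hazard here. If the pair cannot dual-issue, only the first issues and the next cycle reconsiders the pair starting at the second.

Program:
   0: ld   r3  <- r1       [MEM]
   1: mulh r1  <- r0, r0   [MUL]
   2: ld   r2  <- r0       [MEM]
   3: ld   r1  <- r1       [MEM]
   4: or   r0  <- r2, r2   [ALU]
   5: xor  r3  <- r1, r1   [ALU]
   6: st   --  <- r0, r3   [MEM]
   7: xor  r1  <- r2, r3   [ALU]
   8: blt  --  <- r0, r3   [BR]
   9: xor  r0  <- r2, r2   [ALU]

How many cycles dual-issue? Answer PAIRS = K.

PAIRS = 3

  cy0 -> i0 (ld) no-port MEM/MUL
  cy1 -> i1 (mulh) no-port MUL/MEM
  cy2 -> i2 (ld) no-port MEM/MEM
  cy3 -> i3,i4 (ld;or) 2-wide
  cy4 -> i5 (xor) RAW r3
  cy5 -> i6,i7 (st;xor) 2-wide
  cy6 -> i8,i9 (blt;xor) 2-wide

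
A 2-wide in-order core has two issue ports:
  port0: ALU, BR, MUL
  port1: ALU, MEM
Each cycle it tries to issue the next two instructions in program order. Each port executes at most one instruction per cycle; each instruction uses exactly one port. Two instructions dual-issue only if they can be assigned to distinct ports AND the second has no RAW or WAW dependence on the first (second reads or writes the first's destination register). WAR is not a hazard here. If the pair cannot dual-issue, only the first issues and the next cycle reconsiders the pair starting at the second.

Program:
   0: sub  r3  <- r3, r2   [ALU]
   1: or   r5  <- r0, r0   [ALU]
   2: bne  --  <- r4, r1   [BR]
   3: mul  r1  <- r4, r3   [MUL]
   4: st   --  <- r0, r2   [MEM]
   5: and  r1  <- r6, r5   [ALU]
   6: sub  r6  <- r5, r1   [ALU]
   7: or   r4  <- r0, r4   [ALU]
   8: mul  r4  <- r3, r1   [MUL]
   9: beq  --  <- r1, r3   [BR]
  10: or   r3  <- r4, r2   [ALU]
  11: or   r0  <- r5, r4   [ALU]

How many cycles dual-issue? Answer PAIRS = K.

PAIRS = 4

#0 head=0: sub.ALU;or.ALU i0,i1 dual
#1 head=2: bne.BR i2 no-port BR/MUL
#2 head=3: mul.MUL;st.MEM i3,i4 dual
#3 head=5: and.ALU i5 RAW r1
#4 head=6: sub.ALU;or.ALU i6,i7 dual
#5 head=8: mul.MUL i8 no-port MUL/BR
#6 head=9: beq.BR;or.ALU i9,i10 dual
#7 head=11: or.ALU i11 tail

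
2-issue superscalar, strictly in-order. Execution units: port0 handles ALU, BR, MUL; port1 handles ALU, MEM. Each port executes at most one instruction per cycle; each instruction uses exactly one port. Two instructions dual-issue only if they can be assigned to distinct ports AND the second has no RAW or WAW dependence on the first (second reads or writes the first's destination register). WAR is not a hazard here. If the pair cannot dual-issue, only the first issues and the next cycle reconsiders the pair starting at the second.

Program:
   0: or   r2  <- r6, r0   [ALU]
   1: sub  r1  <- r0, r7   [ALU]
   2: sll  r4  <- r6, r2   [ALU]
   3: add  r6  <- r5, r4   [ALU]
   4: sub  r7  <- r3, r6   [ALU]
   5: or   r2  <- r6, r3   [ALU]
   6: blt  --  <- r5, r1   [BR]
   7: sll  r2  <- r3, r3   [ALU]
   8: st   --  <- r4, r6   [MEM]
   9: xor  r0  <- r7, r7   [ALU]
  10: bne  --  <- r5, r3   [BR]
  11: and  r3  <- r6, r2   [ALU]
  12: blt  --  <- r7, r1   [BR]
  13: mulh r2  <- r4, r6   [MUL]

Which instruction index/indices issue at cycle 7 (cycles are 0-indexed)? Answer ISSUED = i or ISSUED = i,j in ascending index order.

ISSUED = 12

c0: i0&i1 or+sub  pair
c1: i2 sll  RAW r4
c2: i3 add  RAW r6
c3: i4&i5 sub+or  pair
c4: i6&i7 blt+sll  pair
c5: i8&i9 st+xor  pair
c6: i10&i11 bne+and  pair
c7: i12 blt  no-port BR/MUL
c8: i13 mulh  tail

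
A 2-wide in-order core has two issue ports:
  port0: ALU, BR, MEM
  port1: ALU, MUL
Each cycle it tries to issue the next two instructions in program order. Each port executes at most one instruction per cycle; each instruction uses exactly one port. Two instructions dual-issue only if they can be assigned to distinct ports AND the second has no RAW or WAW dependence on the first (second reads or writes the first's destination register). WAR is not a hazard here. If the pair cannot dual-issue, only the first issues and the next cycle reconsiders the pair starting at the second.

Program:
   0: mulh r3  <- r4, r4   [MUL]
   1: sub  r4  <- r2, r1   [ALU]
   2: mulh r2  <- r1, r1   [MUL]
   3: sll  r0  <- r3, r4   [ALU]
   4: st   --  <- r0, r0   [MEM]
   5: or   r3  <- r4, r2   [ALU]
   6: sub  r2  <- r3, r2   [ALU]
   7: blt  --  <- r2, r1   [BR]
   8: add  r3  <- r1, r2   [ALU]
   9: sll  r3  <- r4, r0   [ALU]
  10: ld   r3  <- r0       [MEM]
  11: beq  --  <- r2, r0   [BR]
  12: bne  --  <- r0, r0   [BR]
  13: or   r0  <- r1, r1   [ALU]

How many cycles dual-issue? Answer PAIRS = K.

PAIRS = 5

  cy0 -> i0/i1 (mulh sub) dual
  cy1 -> i2/i3 (mulh sll) dual
  cy2 -> i4/i5 (st or) dual
  cy3 -> i6 (sub) RAW r2
  cy4 -> i7/i8 (blt add) dual
  cy5 -> i9 (sll) WAW r3
  cy6 -> i10 (ld) no-port MEM/BR
  cy7 -> i11 (beq) no-port BR/BR
  cy8 -> i12/i13 (bne or) dual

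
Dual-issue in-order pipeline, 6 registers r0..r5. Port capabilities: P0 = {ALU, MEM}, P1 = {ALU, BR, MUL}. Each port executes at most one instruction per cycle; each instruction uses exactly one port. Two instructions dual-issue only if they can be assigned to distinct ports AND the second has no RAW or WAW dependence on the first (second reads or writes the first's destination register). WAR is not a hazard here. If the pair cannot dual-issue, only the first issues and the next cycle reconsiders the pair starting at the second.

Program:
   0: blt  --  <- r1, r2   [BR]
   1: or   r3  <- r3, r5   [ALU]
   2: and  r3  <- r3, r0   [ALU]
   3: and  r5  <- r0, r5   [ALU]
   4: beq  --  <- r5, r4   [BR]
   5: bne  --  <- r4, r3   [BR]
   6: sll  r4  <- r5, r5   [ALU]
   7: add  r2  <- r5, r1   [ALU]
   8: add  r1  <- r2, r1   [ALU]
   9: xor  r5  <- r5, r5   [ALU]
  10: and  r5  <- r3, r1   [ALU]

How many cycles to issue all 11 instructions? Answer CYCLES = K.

CYCLES = 7

0. blt;or @i0&i1  | pair
1. and;and @i2&i3  | pair
2. beq @i4  | no-port BR/BR
3. bne;sll @i5&i6  | pair
4. add @i7  | RAW r2
5. add;xor @i8&i9  | pair
6. and @i10  | tail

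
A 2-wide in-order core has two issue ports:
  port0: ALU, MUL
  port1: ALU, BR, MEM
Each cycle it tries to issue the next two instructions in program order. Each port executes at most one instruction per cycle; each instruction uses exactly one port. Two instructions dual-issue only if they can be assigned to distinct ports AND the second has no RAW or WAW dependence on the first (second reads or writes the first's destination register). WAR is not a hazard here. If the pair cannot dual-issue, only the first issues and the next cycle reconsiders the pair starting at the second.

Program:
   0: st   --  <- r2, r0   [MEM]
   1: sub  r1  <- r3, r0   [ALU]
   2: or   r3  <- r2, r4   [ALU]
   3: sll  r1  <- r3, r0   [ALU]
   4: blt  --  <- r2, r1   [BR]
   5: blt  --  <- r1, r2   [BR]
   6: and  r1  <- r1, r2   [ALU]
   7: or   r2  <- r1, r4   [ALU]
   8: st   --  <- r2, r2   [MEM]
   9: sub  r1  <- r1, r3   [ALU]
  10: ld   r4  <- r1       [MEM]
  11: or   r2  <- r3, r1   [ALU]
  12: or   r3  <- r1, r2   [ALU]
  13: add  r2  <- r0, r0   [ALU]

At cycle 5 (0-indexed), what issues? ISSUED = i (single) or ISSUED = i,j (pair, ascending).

  cy0 -> i0/i1 (st/sub) dual
  cy1 -> i2 (or) RAW r3
  cy2 -> i3 (sll) RAW r1
  cy3 -> i4 (blt) no-port BR/BR
  cy4 -> i5/i6 (blt/and) dual
  cy5 -> i7 (or) RAW r2
  cy6 -> i8/i9 (st/sub) dual
  cy7 -> i10/i11 (ld/or) dual
  cy8 -> i12/i13 (or/add) dual

ISSUED = 7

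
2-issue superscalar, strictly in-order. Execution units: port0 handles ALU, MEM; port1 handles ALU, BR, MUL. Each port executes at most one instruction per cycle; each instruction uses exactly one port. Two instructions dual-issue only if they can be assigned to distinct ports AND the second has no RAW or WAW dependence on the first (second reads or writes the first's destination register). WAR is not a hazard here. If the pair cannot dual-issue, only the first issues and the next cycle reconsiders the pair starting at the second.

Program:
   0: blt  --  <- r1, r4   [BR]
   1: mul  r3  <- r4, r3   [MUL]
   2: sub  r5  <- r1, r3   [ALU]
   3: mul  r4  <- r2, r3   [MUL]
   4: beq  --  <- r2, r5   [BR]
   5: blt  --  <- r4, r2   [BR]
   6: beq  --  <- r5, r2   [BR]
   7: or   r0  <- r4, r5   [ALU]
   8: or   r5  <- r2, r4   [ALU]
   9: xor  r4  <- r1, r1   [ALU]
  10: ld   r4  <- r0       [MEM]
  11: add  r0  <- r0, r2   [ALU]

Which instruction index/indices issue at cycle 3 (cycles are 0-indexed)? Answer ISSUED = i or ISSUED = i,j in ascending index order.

ISSUED = 4

0. blt.BR @i0  | no-port BR/MUL
1. mul.MUL @i1  | RAW r3
2. sub.ALU+mul.MUL @i2&i3  | 2-wide
3. beq.BR @i4  | no-port BR/BR
4. blt.BR @i5  | no-port BR/BR
5. beq.BR+or.ALU @i6&i7  | 2-wide
6. or.ALU+xor.ALU @i8&i9  | 2-wide
7. ld.MEM+add.ALU @i10&i11  | 2-wide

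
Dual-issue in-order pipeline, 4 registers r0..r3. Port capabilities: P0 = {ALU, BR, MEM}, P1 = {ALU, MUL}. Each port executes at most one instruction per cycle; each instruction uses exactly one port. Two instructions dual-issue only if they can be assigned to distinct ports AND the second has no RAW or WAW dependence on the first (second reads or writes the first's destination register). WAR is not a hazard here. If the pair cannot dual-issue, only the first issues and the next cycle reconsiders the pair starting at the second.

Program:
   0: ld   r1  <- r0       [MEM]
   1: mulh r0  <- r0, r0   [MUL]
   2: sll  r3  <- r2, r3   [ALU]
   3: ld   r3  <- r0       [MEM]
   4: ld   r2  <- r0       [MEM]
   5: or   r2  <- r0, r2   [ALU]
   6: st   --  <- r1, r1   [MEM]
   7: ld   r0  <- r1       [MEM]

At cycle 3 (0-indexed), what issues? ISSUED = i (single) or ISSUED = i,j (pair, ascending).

0. ld+mulh @i0+i1  | dual
1. sll @i2  | WAW r3
2. ld @i3  | no-port MEM/MEM
3. ld @i4  | RAW+WAW r2
4. or+st @i5+i6  | dual
5. ld @i7  | tail

ISSUED = 4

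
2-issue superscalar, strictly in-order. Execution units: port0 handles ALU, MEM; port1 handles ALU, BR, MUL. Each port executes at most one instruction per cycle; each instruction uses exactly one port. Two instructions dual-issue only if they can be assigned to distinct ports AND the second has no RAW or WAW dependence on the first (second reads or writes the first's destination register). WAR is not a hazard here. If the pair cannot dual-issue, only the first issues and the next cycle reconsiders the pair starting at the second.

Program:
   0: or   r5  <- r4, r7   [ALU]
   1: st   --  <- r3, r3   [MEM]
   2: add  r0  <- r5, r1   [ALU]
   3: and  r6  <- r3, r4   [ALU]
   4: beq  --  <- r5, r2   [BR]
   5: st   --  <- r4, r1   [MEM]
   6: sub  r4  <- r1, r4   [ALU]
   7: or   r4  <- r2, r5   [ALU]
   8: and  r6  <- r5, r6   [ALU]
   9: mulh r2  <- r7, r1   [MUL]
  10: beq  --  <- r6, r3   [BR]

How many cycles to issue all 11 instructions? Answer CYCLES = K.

CYCLES = 7

  cy0 -> i0+i1 (or.ALU;st.MEM) pair
  cy1 -> i2+i3 (add.ALU;and.ALU) pair
  cy2 -> i4+i5 (beq.BR;st.MEM) pair
  cy3 -> i6 (sub.ALU) WAW r4
  cy4 -> i7+i8 (or.ALU;and.ALU) pair
  cy5 -> i9 (mulh.MUL) no-port MUL/BR
  cy6 -> i10 (beq.BR) tail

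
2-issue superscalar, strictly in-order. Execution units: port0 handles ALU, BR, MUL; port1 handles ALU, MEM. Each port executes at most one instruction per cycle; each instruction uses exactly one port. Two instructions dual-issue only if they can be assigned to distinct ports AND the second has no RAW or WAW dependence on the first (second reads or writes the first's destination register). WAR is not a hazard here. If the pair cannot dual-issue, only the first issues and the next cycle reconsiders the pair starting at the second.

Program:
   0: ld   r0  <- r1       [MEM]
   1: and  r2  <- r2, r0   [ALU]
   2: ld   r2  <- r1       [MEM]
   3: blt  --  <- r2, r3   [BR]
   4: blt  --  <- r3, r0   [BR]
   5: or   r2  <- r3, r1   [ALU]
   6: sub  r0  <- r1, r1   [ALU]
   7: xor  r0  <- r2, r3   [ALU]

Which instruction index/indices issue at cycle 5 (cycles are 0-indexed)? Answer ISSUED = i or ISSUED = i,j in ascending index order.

c0: i0 ld  RAW r0
c1: i1 and  WAW r2
c2: i2 ld  RAW r2
c3: i3 blt  no-port BR/BR
c4: i4&i5 blt or  pair
c5: i6 sub  WAW r0
c6: i7 xor  tail

ISSUED = 6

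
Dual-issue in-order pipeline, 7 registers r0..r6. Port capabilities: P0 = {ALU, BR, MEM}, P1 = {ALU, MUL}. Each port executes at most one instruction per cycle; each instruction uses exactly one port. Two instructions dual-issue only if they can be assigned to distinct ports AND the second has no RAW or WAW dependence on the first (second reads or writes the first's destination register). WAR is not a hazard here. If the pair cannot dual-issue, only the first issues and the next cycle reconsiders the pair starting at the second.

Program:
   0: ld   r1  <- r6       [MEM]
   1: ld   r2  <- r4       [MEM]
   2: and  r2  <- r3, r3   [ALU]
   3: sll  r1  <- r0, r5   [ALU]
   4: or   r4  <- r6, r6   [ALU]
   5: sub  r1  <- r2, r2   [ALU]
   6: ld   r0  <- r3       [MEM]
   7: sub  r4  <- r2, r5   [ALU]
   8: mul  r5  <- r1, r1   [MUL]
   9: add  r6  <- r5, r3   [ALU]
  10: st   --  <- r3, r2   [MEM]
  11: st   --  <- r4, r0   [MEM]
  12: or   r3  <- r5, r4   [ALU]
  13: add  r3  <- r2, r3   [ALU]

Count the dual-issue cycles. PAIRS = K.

t=0 i0:ld ; no-port MEM/MEM
t=1 i1:ld ; WAW r2
t=2 i2&i3:and sll ; 2-wide
t=3 i4&i5:or sub ; 2-wide
t=4 i6&i7:ld sub ; 2-wide
t=5 i8:mul ; RAW r5
t=6 i9&i10:add st ; 2-wide
t=7 i11&i12:st or ; 2-wide
t=8 i13:add ; tail

PAIRS = 5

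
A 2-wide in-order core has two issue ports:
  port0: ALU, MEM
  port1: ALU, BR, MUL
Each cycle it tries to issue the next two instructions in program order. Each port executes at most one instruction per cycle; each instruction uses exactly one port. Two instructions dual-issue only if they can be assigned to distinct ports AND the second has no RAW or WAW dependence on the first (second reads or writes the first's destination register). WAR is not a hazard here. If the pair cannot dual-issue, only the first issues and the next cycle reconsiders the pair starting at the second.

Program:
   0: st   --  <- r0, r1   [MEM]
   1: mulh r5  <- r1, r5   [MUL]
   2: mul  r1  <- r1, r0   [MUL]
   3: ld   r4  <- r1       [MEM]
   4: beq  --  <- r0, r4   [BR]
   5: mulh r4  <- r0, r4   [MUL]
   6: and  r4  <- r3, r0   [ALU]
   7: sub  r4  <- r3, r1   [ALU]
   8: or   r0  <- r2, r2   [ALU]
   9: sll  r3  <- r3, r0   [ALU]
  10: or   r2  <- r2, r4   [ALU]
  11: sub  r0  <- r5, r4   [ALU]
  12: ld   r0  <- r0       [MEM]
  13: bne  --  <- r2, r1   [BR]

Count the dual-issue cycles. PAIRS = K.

0. st.MEM mulh.MUL @i0,i1  | 2-wide
1. mul.MUL @i2  | RAW r1
2. ld.MEM @i3  | RAW r4
3. beq.BR @i4  | no-port BR/MUL
4. mulh.MUL @i5  | WAW r4
5. and.ALU @i6  | WAW r4
6. sub.ALU or.ALU @i7,i8  | 2-wide
7. sll.ALU or.ALU @i9,i10  | 2-wide
8. sub.ALU @i11  | RAW+WAW r0
9. ld.MEM bne.BR @i12,i13  | 2-wide

PAIRS = 4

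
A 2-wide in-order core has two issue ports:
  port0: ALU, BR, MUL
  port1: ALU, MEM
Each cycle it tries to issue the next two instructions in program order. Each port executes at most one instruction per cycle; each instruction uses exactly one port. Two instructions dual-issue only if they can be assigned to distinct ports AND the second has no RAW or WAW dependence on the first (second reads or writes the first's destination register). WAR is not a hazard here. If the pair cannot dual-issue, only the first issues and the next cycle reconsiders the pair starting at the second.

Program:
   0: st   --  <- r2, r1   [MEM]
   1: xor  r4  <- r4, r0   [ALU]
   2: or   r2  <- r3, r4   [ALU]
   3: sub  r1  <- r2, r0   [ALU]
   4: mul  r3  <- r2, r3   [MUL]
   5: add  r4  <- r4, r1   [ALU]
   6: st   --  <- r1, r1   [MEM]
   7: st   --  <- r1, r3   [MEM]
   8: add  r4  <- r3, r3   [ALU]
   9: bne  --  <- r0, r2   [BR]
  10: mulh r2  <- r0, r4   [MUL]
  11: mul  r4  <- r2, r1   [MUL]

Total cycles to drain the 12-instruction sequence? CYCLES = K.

t=0 i0+i1:st+xor ; dual
t=1 i2:or ; RAW r2
t=2 i3+i4:sub+mul ; dual
t=3 i5+i6:add+st ; dual
t=4 i7+i8:st+add ; dual
t=5 i9:bne ; no-port BR/MUL
t=6 i10:mulh ; no-port MUL/MUL
t=7 i11:mul ; tail

CYCLES = 8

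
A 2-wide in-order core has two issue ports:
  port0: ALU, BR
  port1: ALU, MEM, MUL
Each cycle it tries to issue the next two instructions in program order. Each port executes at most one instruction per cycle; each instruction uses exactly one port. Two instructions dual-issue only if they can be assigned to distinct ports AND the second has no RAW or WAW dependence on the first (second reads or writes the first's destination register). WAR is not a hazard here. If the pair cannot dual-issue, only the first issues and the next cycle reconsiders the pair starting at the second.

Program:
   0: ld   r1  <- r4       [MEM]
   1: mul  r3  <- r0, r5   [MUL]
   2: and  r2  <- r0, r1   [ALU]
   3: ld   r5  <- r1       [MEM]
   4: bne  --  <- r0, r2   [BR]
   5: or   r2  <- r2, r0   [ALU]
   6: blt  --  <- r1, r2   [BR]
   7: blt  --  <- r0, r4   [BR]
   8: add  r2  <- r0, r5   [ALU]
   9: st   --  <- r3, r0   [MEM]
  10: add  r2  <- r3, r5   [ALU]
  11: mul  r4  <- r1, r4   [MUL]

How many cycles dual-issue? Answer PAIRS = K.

t=0 i0:ld.MEM ; no-port MEM/MUL
t=1 i1+i2:mul.MUL/and.ALU ; dual
t=2 i3+i4:ld.MEM/bne.BR ; dual
t=3 i5:or.ALU ; RAW r2
t=4 i6:blt.BR ; no-port BR/BR
t=5 i7+i8:blt.BR/add.ALU ; dual
t=6 i9+i10:st.MEM/add.ALU ; dual
t=7 i11:mul.MUL ; tail

PAIRS = 4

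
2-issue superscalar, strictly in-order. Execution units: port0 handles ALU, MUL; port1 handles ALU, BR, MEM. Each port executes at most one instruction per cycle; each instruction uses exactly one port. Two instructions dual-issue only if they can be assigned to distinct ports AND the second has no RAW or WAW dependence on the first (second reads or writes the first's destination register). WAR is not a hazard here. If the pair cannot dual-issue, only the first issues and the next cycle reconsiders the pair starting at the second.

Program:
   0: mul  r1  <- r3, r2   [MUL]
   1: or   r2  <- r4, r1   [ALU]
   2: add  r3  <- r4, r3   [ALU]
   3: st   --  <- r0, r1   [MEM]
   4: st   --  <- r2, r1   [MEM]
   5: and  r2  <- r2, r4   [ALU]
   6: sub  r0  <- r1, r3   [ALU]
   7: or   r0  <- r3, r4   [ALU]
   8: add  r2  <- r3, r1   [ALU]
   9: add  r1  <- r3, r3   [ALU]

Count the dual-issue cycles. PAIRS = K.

#0 head=0: mul i0 RAW r1
#1 head=1: or add i1+i2 pair
#2 head=3: st i3 no-port MEM/MEM
#3 head=4: st and i4+i5 pair
#4 head=6: sub i6 WAW r0
#5 head=7: or add i7+i8 pair
#6 head=9: add i9 tail

PAIRS = 3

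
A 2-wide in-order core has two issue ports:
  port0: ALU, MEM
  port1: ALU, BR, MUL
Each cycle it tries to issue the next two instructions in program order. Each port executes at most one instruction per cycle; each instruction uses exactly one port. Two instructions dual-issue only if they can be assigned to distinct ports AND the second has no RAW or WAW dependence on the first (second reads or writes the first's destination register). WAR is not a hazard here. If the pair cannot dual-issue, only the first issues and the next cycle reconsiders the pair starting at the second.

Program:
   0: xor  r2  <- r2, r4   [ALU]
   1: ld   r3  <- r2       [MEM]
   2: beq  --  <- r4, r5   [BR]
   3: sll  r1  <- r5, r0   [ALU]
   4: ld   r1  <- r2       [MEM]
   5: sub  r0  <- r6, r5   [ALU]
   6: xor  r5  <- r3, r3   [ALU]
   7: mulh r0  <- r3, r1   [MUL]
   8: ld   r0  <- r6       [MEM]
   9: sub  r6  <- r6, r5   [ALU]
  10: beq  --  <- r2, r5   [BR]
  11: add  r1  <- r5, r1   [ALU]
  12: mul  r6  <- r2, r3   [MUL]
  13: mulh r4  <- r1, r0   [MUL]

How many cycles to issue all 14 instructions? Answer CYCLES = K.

CYCLES = 9

c0: i0 xor.ALU  RAW r2
c1: i1&i2 ld.MEM;beq.BR  pair
c2: i3 sll.ALU  WAW r1
c3: i4&i5 ld.MEM;sub.ALU  pair
c4: i6&i7 xor.ALU;mulh.MUL  pair
c5: i8&i9 ld.MEM;sub.ALU  pair
c6: i10&i11 beq.BR;add.ALU  pair
c7: i12 mul.MUL  no-port MUL/MUL
c8: i13 mulh.MUL  tail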